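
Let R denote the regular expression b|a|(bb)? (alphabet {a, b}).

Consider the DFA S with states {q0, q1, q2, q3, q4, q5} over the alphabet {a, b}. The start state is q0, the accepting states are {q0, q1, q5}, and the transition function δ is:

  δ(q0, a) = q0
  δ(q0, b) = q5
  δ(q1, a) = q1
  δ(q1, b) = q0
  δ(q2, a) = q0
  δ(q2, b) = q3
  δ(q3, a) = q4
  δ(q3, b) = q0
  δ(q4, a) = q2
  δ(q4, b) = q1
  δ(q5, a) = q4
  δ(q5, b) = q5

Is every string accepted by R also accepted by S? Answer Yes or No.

Yes

Converting the expression R to a DFA (subset construction, then merging equivalent states) gives the minimal DFA with states {r0, r1, r2, r3}, start state r0, accepting states {r0, r1, r2} and transitions r0: a→r1, b→r2; r1: a→r3, b→r3; r2: a→r3, b→r1; r3: a→r3, b→r3.
Exploring the product automaton R × S from the start pair (r0, q0), following both machines on each input symbol, reaches 10 state pairs: (r0, q0), (r1, q0), (r2, q5), (r3, q0), (r3, q5), (r3, q4), (r1, q5), (r3, q2), (r3, q1), (r3, q3).
R accepts in {r0, r1, r2} and S accepts in {q0, q1, q5}. The reachable pairs whose R-component is accepting are (r0, q0), (r1, q0), (r2, q5), (r1, q5); in each of them the S-component is accepting too, so the product for L(R) \ L(S) (R-component accepting, S-component rejecting) has no reachable accepting pair and the difference is empty.
Hence every string in L(R) is also in L(S).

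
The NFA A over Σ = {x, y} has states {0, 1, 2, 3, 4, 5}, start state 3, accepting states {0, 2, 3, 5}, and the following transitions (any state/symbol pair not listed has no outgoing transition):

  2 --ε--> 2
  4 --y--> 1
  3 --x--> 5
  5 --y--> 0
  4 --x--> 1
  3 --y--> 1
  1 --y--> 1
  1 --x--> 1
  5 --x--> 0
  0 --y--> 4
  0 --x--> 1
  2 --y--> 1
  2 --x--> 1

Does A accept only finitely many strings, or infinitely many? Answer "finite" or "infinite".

The useful states (reachable from 3 and able to reach an accepting state) are {0, 3, 5}.
Restricted to these states the transition graph has no cycle, so every accepting path has bounded length and L is finite.

finite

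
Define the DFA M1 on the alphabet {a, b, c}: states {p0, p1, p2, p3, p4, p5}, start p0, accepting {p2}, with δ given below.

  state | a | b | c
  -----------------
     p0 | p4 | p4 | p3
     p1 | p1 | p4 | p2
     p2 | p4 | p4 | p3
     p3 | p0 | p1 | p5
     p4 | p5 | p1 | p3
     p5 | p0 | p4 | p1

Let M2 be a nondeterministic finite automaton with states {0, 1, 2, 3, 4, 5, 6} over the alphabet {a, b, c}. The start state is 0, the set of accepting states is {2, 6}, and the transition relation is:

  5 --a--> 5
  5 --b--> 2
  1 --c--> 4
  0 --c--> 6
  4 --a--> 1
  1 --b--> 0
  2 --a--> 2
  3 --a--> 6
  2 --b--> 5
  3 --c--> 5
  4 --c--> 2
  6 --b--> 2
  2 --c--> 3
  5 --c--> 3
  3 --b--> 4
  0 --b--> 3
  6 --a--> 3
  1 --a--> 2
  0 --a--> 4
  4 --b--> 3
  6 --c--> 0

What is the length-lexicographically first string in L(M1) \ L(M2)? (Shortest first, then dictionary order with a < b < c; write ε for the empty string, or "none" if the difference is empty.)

abc

The string abc is accepted by M1 but not by M2.
No shorter string lies in the difference, and abc is the lexicographically first length-3 string in L(M1) \ L(M2).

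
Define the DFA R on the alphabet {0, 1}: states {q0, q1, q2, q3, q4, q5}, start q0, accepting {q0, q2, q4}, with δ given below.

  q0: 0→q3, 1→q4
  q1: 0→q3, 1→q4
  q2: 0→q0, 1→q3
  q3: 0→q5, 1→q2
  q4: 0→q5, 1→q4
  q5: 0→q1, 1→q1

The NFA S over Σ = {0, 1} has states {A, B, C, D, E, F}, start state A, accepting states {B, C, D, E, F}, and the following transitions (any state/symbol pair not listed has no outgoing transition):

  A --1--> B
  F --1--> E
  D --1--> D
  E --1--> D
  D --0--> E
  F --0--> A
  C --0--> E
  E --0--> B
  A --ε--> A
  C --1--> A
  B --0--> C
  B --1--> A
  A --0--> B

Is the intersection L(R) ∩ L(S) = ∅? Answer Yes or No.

The string 1 is accepted by both R and S.
Hence L(R) ∩ L(S) ≠ ∅.

No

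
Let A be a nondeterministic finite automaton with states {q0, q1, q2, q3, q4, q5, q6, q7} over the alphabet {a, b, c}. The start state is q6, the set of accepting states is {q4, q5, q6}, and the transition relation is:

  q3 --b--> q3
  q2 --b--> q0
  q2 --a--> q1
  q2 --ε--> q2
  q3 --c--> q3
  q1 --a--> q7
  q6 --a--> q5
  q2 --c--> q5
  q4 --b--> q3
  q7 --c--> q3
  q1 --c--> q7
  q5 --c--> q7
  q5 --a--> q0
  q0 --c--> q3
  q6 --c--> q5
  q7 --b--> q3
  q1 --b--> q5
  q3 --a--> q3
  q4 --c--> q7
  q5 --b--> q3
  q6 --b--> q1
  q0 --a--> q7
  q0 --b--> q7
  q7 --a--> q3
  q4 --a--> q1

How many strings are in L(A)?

4

The useful subgraph on states {q1, q5, q6} is acyclic, so L(A) is finite; the longest accepting path visits 3 useful states, giving maximum string length 2.
Counting accepting paths from q6 by length: 1 of length 0, 2 of length 1, 1 of length 2. Total 4.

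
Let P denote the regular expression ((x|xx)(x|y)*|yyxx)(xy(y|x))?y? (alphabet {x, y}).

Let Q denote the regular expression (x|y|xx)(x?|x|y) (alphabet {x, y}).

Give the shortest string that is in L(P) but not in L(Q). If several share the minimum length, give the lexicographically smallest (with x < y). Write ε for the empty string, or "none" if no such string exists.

The string xyx is accepted by P but not by Q.
No shorter string lies in the difference, and xyx is the lexicographically first length-3 string in L(P) \ L(Q).

xyx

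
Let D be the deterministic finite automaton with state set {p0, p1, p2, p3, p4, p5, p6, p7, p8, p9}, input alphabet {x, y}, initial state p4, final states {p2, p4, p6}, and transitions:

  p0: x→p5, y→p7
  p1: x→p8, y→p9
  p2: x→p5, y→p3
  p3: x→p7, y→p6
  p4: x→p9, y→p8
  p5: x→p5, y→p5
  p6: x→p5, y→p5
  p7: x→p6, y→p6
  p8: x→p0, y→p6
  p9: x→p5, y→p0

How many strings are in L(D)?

The useful subgraph on states {p0, p4, p6, p7, p8, p9} is acyclic, so L(D) is finite; the longest accepting path visits 5 useful states, giving maximum string length 4.
Counting accepting paths from p4 by length: 1 of length 0, 1 of length 2, 4 of length 4. Total 6.

6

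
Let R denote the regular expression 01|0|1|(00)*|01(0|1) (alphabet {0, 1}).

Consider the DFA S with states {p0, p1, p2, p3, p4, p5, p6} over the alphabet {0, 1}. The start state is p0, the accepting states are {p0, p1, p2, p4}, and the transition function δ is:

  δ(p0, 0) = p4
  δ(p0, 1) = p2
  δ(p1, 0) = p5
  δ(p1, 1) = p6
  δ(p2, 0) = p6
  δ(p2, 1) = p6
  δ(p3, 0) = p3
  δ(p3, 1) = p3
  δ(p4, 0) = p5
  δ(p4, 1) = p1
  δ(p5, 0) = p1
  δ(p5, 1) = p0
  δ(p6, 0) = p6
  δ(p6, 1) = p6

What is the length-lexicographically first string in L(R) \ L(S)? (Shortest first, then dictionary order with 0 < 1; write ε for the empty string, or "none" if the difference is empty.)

The string 00 is accepted by R but not by S.
No shorter string lies in the difference, and 00 is the lexicographically first length-2 string in L(R) \ L(S).

00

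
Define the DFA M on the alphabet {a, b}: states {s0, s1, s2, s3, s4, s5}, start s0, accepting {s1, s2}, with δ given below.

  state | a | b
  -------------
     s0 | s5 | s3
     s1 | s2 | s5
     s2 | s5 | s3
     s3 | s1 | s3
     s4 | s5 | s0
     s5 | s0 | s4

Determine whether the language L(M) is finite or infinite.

State s3 is reachable from the start and can reach an accepting state, and it lies on the cycle s3 → s1 → s2 → s3.
Traversing that cycle any number of times yields accepted strings of unbounded length, so the language is infinite.

infinite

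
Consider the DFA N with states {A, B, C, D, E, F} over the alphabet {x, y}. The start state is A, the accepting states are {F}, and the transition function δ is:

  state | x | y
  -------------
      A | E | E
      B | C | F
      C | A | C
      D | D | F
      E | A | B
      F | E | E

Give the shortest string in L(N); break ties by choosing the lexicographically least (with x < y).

A breadth-first search from A reaches an accepting state first via the path A → E → B → F on input xyy.
No string of length < 3 is accepted (BFS exhausts all shorter strings without reaching an accepting state), and xyy is the lexicographically least accepting string of length 3.

xyy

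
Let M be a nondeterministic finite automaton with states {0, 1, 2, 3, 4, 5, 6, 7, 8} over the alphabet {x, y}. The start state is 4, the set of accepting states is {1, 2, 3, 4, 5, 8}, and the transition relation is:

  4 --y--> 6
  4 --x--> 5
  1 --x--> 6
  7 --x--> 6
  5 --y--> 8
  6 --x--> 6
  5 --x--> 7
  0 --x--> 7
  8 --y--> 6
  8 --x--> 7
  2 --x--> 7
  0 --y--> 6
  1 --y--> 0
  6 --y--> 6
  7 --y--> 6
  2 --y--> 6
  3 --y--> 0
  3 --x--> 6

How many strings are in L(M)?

3

The useful subgraph on states {4, 5, 8} is acyclic, so L(M) is finite; the longest accepting path visits 3 useful states, giving maximum string length 2.
Counting accepting paths from 4 by length: 1 of length 0, 1 of length 1, 1 of length 2. Total 3.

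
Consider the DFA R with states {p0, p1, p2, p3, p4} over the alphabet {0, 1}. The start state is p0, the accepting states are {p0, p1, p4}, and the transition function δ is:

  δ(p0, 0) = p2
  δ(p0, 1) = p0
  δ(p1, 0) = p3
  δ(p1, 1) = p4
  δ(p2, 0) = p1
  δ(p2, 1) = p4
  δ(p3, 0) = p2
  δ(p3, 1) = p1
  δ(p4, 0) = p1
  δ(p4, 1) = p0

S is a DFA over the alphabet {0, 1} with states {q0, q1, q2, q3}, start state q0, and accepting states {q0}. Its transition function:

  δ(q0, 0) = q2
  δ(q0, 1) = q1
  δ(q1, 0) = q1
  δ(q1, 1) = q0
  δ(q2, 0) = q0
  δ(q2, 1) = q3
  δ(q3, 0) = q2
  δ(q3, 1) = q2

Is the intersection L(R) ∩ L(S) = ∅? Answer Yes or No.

No

The empty string ε is accepted by both R and S.
Hence L(R) ∩ L(S) ≠ ∅.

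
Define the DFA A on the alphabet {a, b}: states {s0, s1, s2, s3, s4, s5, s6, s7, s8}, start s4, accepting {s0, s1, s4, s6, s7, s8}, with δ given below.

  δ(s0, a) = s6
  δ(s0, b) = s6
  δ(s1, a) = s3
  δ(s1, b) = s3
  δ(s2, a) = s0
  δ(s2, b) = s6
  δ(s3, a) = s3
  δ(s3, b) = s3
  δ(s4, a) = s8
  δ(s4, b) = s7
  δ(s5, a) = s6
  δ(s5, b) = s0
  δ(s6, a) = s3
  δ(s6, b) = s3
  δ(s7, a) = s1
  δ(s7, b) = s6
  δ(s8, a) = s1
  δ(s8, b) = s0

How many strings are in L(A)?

The useful subgraph on states {s0, s1, s4, s6, s7, s8} is acyclic, so L(A) is finite; the longest accepting path visits 4 useful states, giving maximum string length 3.
Counting accepting paths from s4 by length: 1 of length 0, 2 of length 1, 4 of length 2, 2 of length 3. Total 9.

9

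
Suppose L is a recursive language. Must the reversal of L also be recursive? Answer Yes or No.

Reverse the input on the tape and then run the decider for L; this halts and accepts exactly Lᴿ.
So the recursive languages are closed under reversal.

Yes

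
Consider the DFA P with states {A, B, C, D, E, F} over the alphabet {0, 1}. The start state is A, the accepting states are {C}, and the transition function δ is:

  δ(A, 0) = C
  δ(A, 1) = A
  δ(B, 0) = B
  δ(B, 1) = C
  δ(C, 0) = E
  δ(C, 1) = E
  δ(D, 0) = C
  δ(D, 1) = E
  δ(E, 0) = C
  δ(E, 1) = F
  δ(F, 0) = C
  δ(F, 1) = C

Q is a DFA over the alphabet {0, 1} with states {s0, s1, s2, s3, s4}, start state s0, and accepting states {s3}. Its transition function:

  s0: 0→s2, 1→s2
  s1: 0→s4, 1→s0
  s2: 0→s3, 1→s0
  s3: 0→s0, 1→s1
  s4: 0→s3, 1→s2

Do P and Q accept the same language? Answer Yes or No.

The string 0 is accepted by P but rejected by Q.
So L(P) ≠ L(Q).

No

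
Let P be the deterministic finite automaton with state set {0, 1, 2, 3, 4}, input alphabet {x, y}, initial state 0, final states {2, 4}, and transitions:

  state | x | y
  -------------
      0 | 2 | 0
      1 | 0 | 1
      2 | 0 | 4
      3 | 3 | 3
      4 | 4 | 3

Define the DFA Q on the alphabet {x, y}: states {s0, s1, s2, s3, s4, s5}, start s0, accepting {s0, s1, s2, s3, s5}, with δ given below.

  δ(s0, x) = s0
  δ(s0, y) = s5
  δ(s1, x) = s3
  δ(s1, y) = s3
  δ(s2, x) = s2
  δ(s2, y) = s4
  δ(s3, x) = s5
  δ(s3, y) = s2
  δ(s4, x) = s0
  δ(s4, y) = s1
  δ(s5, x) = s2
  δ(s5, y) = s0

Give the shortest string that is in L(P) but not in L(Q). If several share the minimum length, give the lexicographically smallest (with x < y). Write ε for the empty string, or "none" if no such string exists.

The string yxy is accepted by P but not by Q.
No shorter string lies in the difference, and yxy is the lexicographically first length-3 string in L(P) \ L(Q).

yxy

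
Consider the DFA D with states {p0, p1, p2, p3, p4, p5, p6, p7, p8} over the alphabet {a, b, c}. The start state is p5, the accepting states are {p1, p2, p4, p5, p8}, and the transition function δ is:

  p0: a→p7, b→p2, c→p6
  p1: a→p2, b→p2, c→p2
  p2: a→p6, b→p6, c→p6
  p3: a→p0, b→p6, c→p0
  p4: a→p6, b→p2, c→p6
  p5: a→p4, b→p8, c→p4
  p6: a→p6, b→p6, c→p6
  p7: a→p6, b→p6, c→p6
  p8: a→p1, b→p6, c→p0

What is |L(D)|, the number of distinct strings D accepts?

11

The useful subgraph on states {p0, p1, p2, p4, p5, p8} is acyclic, so L(D) is finite; the longest accepting path visits 4 useful states, giving maximum string length 3.
Counting accepting paths from p5 by length: 1 of length 0, 3 of length 1, 3 of length 2, 4 of length 3. Total 11.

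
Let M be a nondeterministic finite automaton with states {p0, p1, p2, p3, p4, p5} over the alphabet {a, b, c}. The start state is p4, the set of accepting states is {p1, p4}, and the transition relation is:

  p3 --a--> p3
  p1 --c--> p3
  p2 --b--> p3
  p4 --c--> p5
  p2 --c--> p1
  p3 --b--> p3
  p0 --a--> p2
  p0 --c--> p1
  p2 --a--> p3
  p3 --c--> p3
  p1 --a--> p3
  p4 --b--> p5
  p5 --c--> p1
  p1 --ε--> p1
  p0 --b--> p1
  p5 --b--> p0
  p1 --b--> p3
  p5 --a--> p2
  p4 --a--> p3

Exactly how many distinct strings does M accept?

11

The useful subgraph on states {p0, p1, p2, p4, p5} is acyclic, so L(M) is finite; the longest accepting path visits 5 useful states, giving maximum string length 4.
Counting accepting paths from p4 by length: 1 of length 0, 2 of length 2, 6 of length 3, 2 of length 4. Total 11.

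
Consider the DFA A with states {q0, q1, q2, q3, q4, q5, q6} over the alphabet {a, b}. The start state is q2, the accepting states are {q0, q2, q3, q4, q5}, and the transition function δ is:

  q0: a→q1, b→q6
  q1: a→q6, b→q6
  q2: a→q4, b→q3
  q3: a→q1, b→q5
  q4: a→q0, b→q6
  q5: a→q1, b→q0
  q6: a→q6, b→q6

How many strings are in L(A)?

6

The useful subgraph on states {q0, q2, q3, q4, q5} is acyclic, so L(A) is finite; the longest accepting path visits 4 useful states, giving maximum string length 3.
Counting accepting paths from q2 by length: 1 of length 0, 2 of length 1, 2 of length 2, 1 of length 3. Total 6.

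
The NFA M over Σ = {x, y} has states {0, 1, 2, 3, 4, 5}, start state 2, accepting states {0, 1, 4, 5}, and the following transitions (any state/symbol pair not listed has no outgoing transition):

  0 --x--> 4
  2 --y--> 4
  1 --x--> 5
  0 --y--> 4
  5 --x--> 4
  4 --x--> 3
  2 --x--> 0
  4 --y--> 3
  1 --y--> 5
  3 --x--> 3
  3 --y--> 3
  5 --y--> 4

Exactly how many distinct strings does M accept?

The useful subgraph on states {0, 2, 4} is acyclic, so L(M) is finite; the longest accepting path visits 3 useful states, giving maximum string length 2.
Counting accepting paths from 2 by length: 2 of length 1, 2 of length 2. Total 4.

4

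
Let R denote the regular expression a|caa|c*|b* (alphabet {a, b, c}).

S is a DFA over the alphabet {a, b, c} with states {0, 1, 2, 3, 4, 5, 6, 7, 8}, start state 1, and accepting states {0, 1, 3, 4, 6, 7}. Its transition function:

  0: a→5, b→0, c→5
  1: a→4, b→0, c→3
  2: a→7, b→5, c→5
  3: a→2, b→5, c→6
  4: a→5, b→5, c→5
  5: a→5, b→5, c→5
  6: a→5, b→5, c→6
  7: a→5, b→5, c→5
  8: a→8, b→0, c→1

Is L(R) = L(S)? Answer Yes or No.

Converting the expression R to a DFA (subset construction, then merging equivalent states) gives the minimal DFA with states {r0, r1, r2, r3, r4, r5, r6}, start state r0, accepting states {r0, r1, r2, r3, r6} and transitions r0: a→r1, b→r2, c→r3; r1: a→r4, b→r4, c→r4; r2: a→r4, b→r2, c→r4; r3: a→r5, b→r4, c→r6; r4: a→r4, b→r4, c→r4; r5: a→r1, b→r4, c→r4; r6: a→r4, b→r4, c→r6.
Exploring the product automaton R × S from the start pair (r0, 1), following both machines on each input symbol, reaches 8 state pairs: (r0, 1), (r1, 4), (r2, 0), (r3, 3), (r4, 5), (r5, 2), (r6, 6), (r1, 7).
R accepts in {r0, r1, r2, r3, r6} and S accepts in {0, 1, 3, 4, 6, 7}. In every reachable pair the two components are either both accepting — (r0, 1), (r1, 4), (r2, 0), (r3, 3), (r6, 6), (r1, 7) — or both non-accepting, so no string is accepted by exactly one of the machines: L(R) \ L(S) and L(S) \ L(R) are both empty.
Hence every string is accepted by R iff it is accepted by S, and the two languages coincide.

Yes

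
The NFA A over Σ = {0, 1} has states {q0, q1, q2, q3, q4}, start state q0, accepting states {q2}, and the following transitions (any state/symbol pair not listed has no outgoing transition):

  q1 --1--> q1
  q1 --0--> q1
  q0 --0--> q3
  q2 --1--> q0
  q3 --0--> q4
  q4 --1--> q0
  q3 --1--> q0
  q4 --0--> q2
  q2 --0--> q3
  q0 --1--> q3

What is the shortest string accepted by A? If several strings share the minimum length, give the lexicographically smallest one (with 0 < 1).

000

A breadth-first search from q0 reaches an accepting state first via the path q0 → q3 → q4 → q2 on input 000.
No string of length < 3 is accepted (BFS exhausts all shorter strings without reaching an accepting state), and 000 is the lexicographically least accepting string of length 3.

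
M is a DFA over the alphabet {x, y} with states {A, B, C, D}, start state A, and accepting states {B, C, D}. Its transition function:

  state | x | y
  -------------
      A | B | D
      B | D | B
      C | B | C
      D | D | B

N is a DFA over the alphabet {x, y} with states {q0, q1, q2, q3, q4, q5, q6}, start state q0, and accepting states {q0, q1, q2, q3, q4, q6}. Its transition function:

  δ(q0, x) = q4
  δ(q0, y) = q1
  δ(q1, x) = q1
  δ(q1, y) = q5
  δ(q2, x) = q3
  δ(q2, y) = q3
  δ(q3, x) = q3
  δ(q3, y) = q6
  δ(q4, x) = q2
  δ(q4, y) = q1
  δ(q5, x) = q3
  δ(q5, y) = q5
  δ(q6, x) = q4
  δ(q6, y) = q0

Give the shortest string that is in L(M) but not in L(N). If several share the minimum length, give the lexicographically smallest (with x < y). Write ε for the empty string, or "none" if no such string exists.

yy

The string yy is accepted by M but not by N.
No shorter string lies in the difference, and yy is the lexicographically first length-2 string in L(M) \ L(N).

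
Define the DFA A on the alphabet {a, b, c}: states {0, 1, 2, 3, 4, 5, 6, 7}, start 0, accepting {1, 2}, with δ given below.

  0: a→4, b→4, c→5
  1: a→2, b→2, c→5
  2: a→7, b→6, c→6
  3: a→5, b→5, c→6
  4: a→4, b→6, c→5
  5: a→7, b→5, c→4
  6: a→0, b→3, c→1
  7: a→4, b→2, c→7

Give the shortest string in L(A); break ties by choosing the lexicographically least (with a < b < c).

A breadth-first search from 0 reaches an accepting state first via the path 0 → 4 → 6 → 1 on input abc.
No string of length < 3 is accepted (BFS exhausts all shorter strings without reaching an accepting state), and abc is the lexicographically least accepting string of length 3.

abc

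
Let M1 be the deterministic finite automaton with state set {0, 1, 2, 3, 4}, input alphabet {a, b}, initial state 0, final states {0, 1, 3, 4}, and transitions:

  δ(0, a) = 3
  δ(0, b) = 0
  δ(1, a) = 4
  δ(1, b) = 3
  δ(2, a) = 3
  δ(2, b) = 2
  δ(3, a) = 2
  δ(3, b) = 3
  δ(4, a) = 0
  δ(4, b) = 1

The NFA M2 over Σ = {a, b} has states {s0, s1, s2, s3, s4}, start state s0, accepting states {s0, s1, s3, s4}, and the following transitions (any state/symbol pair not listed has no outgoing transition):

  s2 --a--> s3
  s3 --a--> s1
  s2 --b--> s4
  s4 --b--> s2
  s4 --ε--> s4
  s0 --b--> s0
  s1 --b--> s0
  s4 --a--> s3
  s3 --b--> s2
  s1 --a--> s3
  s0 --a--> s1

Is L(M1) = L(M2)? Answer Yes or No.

No

The string aabab is accepted by M1 but rejected by M2.
So L(M1) ≠ L(M2).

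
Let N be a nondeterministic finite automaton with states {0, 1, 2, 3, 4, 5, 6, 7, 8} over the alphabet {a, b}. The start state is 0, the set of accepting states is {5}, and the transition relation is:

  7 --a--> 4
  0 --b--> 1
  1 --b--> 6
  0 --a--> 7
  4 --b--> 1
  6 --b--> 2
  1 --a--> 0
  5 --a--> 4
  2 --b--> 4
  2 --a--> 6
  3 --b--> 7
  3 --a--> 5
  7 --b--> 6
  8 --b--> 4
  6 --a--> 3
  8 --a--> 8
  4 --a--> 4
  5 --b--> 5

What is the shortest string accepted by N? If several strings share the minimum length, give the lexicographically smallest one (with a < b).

abaa

A breadth-first search from 0 reaches an accepting state first via the path 0 → 7 → 6 → 3 → 5 on input abaa.
No string of length < 4 is accepted (BFS exhausts all shorter strings without reaching an accepting state), and abaa is the lexicographically least accepting string of length 4.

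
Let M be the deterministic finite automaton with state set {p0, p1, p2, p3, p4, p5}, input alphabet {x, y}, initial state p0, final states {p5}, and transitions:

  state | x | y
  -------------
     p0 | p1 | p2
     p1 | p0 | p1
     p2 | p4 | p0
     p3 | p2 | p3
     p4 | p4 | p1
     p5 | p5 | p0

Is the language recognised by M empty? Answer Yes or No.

Yes

The states reachable from the start state are {p0, p1, p2, p4}.
None of the accepting states {p5} is reachable, so no string is accepted and L(M) = ∅.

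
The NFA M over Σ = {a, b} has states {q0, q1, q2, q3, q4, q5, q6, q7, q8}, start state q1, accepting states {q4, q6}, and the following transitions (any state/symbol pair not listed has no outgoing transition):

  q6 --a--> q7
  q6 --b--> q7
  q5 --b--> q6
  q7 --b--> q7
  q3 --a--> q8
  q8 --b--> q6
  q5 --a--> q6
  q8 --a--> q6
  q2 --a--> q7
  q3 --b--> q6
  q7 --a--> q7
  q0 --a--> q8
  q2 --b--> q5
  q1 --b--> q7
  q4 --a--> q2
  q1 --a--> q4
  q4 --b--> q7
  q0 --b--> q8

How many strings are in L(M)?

3

The useful subgraph on states {q1, q2, q4, q5, q6} is acyclic, so L(M) is finite; the longest accepting path visits 5 useful states, giving maximum string length 4.
Counting accepting paths from q1 by length: 1 of length 1, 2 of length 4. Total 3.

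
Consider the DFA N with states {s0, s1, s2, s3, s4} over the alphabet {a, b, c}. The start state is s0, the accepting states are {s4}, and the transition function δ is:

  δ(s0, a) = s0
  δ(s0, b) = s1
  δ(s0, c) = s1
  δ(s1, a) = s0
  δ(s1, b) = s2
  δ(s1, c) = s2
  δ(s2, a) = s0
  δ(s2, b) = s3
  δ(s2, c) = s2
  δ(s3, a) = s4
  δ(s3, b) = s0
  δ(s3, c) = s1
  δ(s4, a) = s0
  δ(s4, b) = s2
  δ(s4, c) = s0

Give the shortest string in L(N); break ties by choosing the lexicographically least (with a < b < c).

A breadth-first search from s0 reaches an accepting state first via the path s0 → s1 → s2 → s3 → s4 on input bbba.
No string of length < 4 is accepted (BFS exhausts all shorter strings without reaching an accepting state), and bbba is the lexicographically least accepting string of length 4.

bbba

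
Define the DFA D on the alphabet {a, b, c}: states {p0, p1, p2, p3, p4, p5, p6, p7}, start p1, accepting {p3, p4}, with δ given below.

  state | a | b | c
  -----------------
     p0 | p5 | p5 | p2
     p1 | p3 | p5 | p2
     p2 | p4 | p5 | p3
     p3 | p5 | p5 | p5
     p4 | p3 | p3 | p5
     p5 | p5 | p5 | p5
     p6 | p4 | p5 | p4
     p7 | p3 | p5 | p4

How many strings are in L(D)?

The useful subgraph on states {p1, p2, p3, p4} is acyclic, so L(D) is finite; the longest accepting path visits 4 useful states, giving maximum string length 3.
Counting accepting paths from p1 by length: 1 of length 1, 2 of length 2, 2 of length 3. Total 5.

5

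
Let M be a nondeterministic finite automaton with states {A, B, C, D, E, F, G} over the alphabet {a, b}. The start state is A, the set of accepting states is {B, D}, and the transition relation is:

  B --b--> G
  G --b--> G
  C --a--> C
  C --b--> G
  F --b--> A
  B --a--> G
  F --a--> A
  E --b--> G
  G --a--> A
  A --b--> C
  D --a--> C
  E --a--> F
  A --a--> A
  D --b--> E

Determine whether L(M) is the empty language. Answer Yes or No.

The states reachable from the start state are {A, C, G}.
None of the accepting states {B, D} is reachable, so no string is accepted and L(M) = ∅.

Yes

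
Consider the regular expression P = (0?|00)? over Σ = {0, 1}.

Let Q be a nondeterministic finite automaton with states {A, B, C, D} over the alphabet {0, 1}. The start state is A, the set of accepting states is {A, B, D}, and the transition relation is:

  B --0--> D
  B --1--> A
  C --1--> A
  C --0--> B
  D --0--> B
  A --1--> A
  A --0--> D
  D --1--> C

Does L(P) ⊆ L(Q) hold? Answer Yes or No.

Converting the expression P to a DFA (subset construction, then merging equivalent states) gives the minimal DFA with states {p0, p1, p2, p3}, start state p0, accepting states {p0, p1, p3} and transitions p0: 0→p1, 1→p2; p1: 0→p3, 1→p2; p2: 0→p2, 1→p2; p3: 0→p2, 1→p2.
Exploring the product automaton P × Q from the start pair (p0, A), following both machines on each input symbol, reaches 7 state pairs: (p0, A), (p1, D), (p2, A), (p3, B), (p2, C), (p2, D), (p2, B).
P accepts in {p0, p1, p3} and Q accepts in {A, B, D}. The reachable pairs whose P-component is accepting are (p0, A), (p1, D), (p3, B); in each of them the Q-component is accepting too, so the product for L(P) \ L(Q) (P-component accepting, Q-component rejecting) has no reachable accepting pair and the difference is empty.
Hence every string in L(P) is also in L(Q).

Yes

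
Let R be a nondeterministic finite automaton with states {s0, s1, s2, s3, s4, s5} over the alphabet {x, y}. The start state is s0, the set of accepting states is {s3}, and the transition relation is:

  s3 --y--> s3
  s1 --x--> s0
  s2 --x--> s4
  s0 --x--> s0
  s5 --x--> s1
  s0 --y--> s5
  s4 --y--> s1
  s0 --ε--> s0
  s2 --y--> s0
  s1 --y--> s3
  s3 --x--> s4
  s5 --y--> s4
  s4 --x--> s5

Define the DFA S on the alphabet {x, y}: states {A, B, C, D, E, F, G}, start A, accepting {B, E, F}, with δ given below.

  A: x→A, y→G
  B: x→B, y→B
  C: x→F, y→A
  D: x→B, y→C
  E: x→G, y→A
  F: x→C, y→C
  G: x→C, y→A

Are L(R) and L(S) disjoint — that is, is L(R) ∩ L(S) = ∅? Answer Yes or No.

Yes

Exploring the product automaton R × S from the start pair (s0, A), following both machines on each input symbol, reaches 18 state pairs: (s0, A), (s5, G), (s1, C), (s4, A), (s0, F), (s3, A), (s5, A), (s1, G), (s0, C), (s5, C), (s3, G), (s1, A), (s4, G), (s1, F), (s4, C), (s3, C), (s5, F), (s4, F).
R accepts in {s3} and S accepts in {B, E, F}; no reachable pair has both components accepting, so no string drives both machines to acceptance simultaneously and L(R) ∩ L(S) = ∅.
So no string is accepted by both, and the intersection is empty.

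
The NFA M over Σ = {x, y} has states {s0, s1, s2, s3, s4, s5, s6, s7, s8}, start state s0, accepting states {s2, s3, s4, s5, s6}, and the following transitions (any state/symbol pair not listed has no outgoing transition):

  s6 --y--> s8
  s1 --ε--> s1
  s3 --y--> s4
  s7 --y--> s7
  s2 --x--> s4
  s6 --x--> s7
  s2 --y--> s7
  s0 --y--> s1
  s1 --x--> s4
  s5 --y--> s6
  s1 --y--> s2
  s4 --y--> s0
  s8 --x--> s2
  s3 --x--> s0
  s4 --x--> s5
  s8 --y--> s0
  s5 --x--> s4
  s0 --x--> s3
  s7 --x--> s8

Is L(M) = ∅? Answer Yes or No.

The string x is accepted: the run s0 → s3 ends in the accepting state s3.
Since at least one string is accepted, L(M) is not empty.

No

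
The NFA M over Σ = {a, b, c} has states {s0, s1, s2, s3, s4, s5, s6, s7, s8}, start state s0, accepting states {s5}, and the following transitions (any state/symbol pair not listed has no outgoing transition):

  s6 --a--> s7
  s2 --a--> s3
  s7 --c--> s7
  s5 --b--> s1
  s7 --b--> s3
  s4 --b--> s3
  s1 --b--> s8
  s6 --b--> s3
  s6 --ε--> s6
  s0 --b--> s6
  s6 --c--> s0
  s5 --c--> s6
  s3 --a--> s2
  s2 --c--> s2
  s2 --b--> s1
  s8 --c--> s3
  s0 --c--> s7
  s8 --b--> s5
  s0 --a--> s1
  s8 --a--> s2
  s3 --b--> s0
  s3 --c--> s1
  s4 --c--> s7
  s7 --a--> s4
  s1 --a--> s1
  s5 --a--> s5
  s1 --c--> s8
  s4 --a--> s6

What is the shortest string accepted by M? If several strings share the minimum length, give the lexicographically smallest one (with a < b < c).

abb

A breadth-first search from s0 reaches an accepting state first via the path s0 → s1 → s8 → s5 on input abb.
No string of length < 3 is accepted (BFS exhausts all shorter strings without reaching an accepting state), and abb is the lexicographically least accepting string of length 3.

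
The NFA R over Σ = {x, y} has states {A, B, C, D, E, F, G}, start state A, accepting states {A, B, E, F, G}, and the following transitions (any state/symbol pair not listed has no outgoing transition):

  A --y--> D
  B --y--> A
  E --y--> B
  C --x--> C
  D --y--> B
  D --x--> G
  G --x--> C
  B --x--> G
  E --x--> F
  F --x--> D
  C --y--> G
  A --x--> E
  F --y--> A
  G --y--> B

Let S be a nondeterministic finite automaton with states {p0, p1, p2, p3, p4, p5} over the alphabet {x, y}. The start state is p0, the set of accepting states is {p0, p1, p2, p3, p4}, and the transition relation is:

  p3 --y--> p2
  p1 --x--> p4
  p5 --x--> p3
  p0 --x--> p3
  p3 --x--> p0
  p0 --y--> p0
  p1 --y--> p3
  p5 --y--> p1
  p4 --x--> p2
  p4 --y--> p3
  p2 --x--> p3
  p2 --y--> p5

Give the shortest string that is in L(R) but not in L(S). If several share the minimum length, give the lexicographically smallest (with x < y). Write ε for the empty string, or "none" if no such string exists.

xyy

The string xyy is accepted by R but not by S.
No shorter string lies in the difference, and xyy is the lexicographically first length-3 string in L(R) \ L(S).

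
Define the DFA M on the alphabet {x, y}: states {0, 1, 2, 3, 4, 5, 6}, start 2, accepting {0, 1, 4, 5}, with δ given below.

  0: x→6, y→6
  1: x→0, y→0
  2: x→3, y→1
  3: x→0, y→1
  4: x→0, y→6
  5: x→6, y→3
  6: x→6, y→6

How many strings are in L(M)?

The useful subgraph on states {0, 1, 2, 3} is acyclic, so L(M) is finite; the longest accepting path visits 4 useful states, giving maximum string length 3.
Counting accepting paths from 2 by length: 1 of length 1, 4 of length 2, 2 of length 3. Total 7.

7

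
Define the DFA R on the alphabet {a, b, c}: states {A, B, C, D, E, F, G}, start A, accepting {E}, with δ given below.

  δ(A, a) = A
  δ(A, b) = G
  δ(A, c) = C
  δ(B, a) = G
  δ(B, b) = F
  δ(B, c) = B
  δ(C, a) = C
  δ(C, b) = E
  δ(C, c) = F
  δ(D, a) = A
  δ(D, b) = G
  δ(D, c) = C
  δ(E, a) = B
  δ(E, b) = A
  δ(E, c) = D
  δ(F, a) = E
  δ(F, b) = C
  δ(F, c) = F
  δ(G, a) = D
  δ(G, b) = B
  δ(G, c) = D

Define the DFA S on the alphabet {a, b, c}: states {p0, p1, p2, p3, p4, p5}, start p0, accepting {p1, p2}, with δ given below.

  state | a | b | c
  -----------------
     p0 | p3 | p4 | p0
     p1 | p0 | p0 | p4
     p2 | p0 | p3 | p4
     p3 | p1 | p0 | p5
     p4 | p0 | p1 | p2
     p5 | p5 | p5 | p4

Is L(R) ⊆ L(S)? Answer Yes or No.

The string cb is in L(R) but not in L(S).
So L(R) ⊄ L(S).

No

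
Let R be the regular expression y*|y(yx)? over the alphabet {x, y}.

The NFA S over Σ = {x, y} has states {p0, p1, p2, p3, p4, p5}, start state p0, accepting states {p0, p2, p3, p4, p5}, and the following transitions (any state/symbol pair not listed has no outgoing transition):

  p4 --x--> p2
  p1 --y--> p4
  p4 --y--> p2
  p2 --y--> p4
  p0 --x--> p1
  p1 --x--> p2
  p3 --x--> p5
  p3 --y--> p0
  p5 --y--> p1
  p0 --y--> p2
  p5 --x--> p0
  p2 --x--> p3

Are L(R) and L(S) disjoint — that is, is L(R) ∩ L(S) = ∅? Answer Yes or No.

The empty string ε is accepted by both R and S.
Hence L(R) ∩ L(S) ≠ ∅.

No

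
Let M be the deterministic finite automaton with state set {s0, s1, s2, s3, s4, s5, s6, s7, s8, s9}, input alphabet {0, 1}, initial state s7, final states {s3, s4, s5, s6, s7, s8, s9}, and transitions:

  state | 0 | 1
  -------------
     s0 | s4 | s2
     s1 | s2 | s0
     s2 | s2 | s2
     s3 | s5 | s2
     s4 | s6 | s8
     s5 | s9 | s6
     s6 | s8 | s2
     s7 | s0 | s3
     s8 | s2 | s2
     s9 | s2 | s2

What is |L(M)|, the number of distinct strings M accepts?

10

The useful subgraph on states {s0, s3, s4, s5, s6, s7, s8, s9} is acyclic, so L(M) is finite; the longest accepting path visits 5 useful states, giving maximum string length 4.
Counting accepting paths from s7 by length: 1 of length 0, 1 of length 1, 2 of length 2, 4 of length 3, 2 of length 4. Total 10.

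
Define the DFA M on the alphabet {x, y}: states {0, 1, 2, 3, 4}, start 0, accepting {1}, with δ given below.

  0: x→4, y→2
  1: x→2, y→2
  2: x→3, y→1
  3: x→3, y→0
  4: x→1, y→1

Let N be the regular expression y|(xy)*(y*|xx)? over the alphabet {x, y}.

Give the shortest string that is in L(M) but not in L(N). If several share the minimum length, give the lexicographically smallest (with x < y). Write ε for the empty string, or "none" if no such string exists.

The string xxxy is accepted by M but not by N.
No shorter string lies in the difference, and xxxy is the lexicographically first length-4 string in L(M) \ L(N).

xxxy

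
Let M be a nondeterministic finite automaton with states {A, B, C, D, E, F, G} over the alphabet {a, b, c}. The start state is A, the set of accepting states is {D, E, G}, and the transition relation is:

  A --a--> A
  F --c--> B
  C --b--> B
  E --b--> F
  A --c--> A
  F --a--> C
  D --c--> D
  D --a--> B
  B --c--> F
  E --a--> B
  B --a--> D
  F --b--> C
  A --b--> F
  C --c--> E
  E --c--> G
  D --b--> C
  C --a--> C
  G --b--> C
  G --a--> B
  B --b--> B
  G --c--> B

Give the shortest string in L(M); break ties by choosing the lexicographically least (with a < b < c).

A breadth-first search from A reaches an accepting state first via the path A → F → C → E on input bac.
No string of length < 3 is accepted (BFS exhausts all shorter strings without reaching an accepting state), and bac is the lexicographically least accepting string of length 3.

bac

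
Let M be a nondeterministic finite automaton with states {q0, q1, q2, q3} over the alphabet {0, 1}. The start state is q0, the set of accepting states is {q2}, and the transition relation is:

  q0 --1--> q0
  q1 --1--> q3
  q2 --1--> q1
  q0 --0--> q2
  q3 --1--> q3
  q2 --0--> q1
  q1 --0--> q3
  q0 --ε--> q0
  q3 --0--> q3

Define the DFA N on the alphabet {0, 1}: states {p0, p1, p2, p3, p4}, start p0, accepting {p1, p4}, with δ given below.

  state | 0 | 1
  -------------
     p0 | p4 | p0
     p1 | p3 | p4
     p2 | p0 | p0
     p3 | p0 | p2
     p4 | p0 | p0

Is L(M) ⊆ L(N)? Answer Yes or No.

Exploring the product automaton M × N from the start pair (q0, p0), following both machines on each input symbol, reaches 5 state pairs: (q0, p0), (q2, p4), (q1, p0), (q3, p4), (q3, p0).
M accepts in {q2} and N accepts in {p1, p4}. The reachable pairs whose M-component is accepting are (q2, p4); in each of them the N-component is accepting too, so the product for L(M) \ L(N) (M-component accepting, N-component rejecting) has no reachable accepting pair and the difference is empty.
Hence every string in L(M) is also in L(N).

Yes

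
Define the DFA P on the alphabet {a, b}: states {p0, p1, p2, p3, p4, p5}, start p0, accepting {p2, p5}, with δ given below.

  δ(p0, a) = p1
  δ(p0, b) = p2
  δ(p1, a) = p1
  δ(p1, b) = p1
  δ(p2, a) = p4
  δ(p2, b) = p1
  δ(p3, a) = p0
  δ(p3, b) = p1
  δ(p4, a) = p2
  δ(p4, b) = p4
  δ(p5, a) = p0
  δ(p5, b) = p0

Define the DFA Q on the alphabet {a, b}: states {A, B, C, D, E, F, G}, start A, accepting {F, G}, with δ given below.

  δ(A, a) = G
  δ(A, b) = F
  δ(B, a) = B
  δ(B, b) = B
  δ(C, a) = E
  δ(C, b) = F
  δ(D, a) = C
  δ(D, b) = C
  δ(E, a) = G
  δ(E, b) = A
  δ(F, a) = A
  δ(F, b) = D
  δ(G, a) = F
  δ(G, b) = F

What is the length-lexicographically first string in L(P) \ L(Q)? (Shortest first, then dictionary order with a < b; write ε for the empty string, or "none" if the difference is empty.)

baba

The string baba is accepted by P but not by Q.
No shorter string lies in the difference, and baba is the lexicographically first length-4 string in L(P) \ L(Q).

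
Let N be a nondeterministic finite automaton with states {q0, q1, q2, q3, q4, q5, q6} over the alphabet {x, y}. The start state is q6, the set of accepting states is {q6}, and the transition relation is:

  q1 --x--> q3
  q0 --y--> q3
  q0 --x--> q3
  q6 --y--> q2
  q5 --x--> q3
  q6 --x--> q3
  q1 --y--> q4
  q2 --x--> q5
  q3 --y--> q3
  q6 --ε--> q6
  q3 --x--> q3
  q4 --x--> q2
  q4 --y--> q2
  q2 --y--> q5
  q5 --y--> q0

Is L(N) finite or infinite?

The useful states (reachable from q6 and able to reach an accepting state) are {q6}.
Restricted to these states the transition graph has no cycle, so every accepting path has bounded length and L is finite.

finite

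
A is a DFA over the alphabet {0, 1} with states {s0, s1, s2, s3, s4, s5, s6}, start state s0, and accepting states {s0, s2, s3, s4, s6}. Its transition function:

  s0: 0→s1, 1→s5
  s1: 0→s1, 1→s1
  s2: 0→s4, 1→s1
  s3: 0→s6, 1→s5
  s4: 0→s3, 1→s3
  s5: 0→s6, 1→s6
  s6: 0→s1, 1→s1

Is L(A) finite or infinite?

The useful states (reachable from s0 and able to reach an accepting state) are {s0, s5, s6}.
Restricted to these states the transition graph has no cycle, so every accepting path has bounded length and L is finite.

finite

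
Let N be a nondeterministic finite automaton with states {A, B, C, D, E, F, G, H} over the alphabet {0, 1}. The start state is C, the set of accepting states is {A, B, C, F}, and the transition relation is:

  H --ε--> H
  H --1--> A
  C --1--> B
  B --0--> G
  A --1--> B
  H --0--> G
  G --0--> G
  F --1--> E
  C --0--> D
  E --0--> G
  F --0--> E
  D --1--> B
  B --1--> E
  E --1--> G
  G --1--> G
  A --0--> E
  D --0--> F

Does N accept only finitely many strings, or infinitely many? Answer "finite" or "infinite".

The useful states (reachable from C and able to reach an accepting state) are {B, C, D, F}.
Restricted to these states the transition graph has no cycle, so every accepting path has bounded length and L is finite.

finite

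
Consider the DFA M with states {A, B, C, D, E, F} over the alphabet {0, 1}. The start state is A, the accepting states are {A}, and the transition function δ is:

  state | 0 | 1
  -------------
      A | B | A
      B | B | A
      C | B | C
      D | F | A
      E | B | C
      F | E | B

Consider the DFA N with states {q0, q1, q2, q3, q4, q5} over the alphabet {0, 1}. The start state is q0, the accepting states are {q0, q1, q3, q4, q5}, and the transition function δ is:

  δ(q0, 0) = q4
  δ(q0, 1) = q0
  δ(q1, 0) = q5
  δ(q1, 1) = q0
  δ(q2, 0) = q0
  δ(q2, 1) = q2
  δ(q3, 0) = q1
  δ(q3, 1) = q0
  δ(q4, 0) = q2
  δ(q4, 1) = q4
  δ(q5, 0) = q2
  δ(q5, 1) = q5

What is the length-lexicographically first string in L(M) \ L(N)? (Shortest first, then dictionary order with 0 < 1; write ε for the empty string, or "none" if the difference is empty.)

001

The string 001 is accepted by M but not by N.
No shorter string lies in the difference, and 001 is the lexicographically first length-3 string in L(M) \ L(N).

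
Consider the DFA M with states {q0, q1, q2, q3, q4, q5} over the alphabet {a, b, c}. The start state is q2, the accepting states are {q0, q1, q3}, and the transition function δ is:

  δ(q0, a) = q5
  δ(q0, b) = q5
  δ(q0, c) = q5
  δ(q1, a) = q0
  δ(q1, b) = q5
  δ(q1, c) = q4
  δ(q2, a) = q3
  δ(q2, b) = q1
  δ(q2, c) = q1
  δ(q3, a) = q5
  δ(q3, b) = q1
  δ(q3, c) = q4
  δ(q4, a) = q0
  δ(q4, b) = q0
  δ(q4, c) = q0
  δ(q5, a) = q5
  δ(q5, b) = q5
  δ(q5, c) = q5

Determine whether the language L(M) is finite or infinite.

finite

The useful states (reachable from q2 and able to reach an accepting state) are {q0, q1, q2, q3, q4}.
Restricted to these states the transition graph has no cycle, so every accepting path has bounded length and L is finite.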